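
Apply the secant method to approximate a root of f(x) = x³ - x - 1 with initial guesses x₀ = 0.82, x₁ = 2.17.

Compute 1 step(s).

f(x) = x³ - x - 1
x₀ = 0.82, x₁ = 2.17

Secant formula: x_{n+1} = x_n - f(x_n)(x_n - x_{n-1})/(f(x_n) - f(x_{n-1}))

Iteration 1:
  f(0.820000) = -1.268632
  f(2.170000) = 7.048313
  x_2 = 2.170000 - 7.048313×(2.170000 - 0.820000)/(7.048313 - (-1.268632))
       = 1.025923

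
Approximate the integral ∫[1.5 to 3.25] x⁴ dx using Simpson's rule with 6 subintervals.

f(x) = x⁴
a = 1.5, b = 3.25, n = 6
h = (b - a)/n = 0.291667

Simpson's rule: (h/3)[f(x₀) + 4f(x₁) + 2f(x₂) + ... + f(xₙ)]

x_0 = 1.5000, f(x_0) = 5.062500, coefficient = 1
x_1 = 1.7917, f(x_1) = 10.304546, coefficient = 4
x_2 = 2.0833, f(x_2) = 18.838011, coefficient = 2
x_3 = 2.3750, f(x_3) = 31.816650, coefficient = 4
x_4 = 2.6667, f(x_4) = 50.567901, coefficient = 2
x_5 = 2.9583, f(x_5) = 76.592885, coefficient = 4
x_6 = 3.2500, f(x_6) = 111.566406, coefficient = 1

I ≈ (0.291667/3) × 730.297056 = 71.001103
Exact value: 70.999414
Error: 0.001689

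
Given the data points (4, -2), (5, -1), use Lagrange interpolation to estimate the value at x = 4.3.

Lagrange interpolation formula:
P(x) = Σ yᵢ × Lᵢ(x)
where Lᵢ(x) = Π_{j≠i} (x - xⱼ)/(xᵢ - xⱼ)

L_0(4.3) = (4.3 - 5)/(4 - 5) = 0.700000
L_1(4.3) = (4.3 - 4)/(5 - 4) = 0.300000

P(4.3) = (-2)×L_0(4.3) + (-1)×L_1(4.3)
P(4.3) = -1.700000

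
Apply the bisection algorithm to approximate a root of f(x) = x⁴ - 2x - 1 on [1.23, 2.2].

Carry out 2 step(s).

f(x) = x⁴ - 2x - 1
Initial interval: [1.23, 2.2]

Iteration 1:
  c_1 = (1.230000 + 2.200000)/2 = 1.715000
  f(c_1) = f(1.715000) = 4.220805
  f(a) × f(c) < 0, new interval: [1.230000, 1.715000]
Iteration 2:
  c_2 = (1.230000 + 1.715000)/2 = 1.472500
  f(c_2) = f(1.472500) = 0.756335
  f(a) × f(c) < 0, new interval: [1.230000, 1.472500]

After 2 iteration(s), the approximation is c_2 = 1.472500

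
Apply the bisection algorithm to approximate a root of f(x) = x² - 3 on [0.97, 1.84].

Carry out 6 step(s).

f(x) = x² - 3
Initial interval: [0.97, 1.84]

Iteration 1:
  c_1 = (0.970000 + 1.840000)/2 = 1.405000
  f(c_1) = f(1.405000) = -1.025975
  f(a) × f(c) ≥ 0, new interval: [1.405000, 1.840000]
Iteration 2:
  c_2 = (1.405000 + 1.840000)/2 = 1.622500
  f(c_2) = f(1.622500) = -0.367494
  f(a) × f(c) ≥ 0, new interval: [1.622500, 1.840000]
Iteration 3:
  c_3 = (1.622500 + 1.840000)/2 = 1.731250
  f(c_3) = f(1.731250) = -0.002773
  f(a) × f(c) ≥ 0, new interval: [1.731250, 1.840000]
Iteration 4:
  c_4 = (1.731250 + 1.840000)/2 = 1.785625
  f(c_4) = f(1.785625) = 0.188457
  f(a) × f(c) < 0, new interval: [1.731250, 1.785625]
Iteration 5:
  c_5 = (1.731250 + 1.785625)/2 = 1.758438
  f(c_5) = f(1.758438) = 0.092102
  f(a) × f(c) < 0, new interval: [1.731250, 1.758438]
Iteration 6:
  c_6 = (1.731250 + 1.758438)/2 = 1.744844
  f(c_6) = f(1.744844) = 0.044480
  f(a) × f(c) < 0, new interval: [1.731250, 1.744844]

After 6 iteration(s), the approximation is c_6 = 1.744844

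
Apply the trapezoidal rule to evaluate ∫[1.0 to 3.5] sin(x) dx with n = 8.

f(x) = sin(x)
a = 1.0, b = 3.5, n = 8
h = (b - a)/n = 0.312500

Trapezoidal rule: (h/2)[f(x₀) + 2f(x₁) + 2f(x₂) + ... + f(xₙ)]

x_0 = 1.0000, f(x_0) = 0.841471, coefficient = 1
x_1 = 1.3125, f(x_1) = 0.966827, coefficient = 2
x_2 = 1.6250, f(x_2) = 0.998531, coefficient = 2
x_3 = 1.9375, f(x_3) = 0.933514, coefficient = 2
x_4 = 2.2500, f(x_4) = 0.778073, coefficient = 2
x_5 = 2.5625, f(x_5) = 0.547265, coefficient = 2
x_6 = 2.8750, f(x_6) = 0.263446, coefficient = 2
x_7 = 3.1875, f(x_7) = -0.045891, coefficient = 2
x_8 = 3.5000, f(x_8) = -0.350783, coefficient = 1

I ≈ (0.312500/2) × 9.374218 = 1.464721
Exact value: 1.476759
Error: 0.012038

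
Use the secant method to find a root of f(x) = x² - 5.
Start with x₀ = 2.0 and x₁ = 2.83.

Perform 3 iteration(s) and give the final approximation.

f(x) = x² - 5
x₀ = 2.0, x₁ = 2.83

Secant formula: x_{n+1} = x_n - f(x_n)(x_n - x_{n-1})/(f(x_n) - f(x_{n-1}))

Iteration 1:
  f(2.000000) = -1.000000
  f(2.830000) = 3.008900
  x_2 = 2.830000 - 3.008900×(2.830000 - 2.000000)/(3.008900 - (-1.000000))
       = 2.207039
Iteration 2:
  f(2.830000) = 3.008900
  f(2.207039) = -0.128977
  x_3 = 2.207039 - (-0.128977)×(2.207039 - 2.830000)/(-0.128977 - 3.008900)
       = 2.232645
Iteration 3:
  f(2.207039) = -0.128977
  f(2.232645) = -0.015296
  x_4 = 2.232645 - (-0.015296)×(2.232645 - 2.207039)/(-0.015296 - (-0.128977))
       = 2.236090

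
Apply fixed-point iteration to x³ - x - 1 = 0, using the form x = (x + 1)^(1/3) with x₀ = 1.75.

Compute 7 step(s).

Equation: x³ - x - 1 = 0
Fixed-point form: x = (x + 1)^(1/3)
x₀ = 1.75

x_1 = g(1.750000) = 1.401020
x_2 = g(1.401020) = 1.339055
x_3 = g(1.339055) = 1.327436
x_4 = g(1.327436) = 1.325234
x_5 = g(1.325234) = 1.324816
x_6 = g(1.324816) = 1.324737
x_7 = g(1.324737) = 1.324721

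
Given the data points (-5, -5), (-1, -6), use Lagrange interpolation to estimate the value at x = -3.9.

Lagrange interpolation formula:
P(x) = Σ yᵢ × Lᵢ(x)
where Lᵢ(x) = Π_{j≠i} (x - xⱼ)/(xᵢ - xⱼ)

L_0(-3.9) = (-3.9 - (-1))/(-5 - (-1)) = 0.725000
L_1(-3.9) = (-3.9 - (-5))/(-1 - (-5)) = 0.275000

P(-3.9) = (-5)×L_0(-3.9) + (-6)×L_1(-3.9)
P(-3.9) = -5.275000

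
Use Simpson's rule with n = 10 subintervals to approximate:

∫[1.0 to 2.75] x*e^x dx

f(x) = x*e^x
a = 1.0, b = 2.75, n = 10
h = (b - a)/n = 0.175000

Simpson's rule: (h/3)[f(x₀) + 4f(x₁) + 2f(x₂) + ... + f(xₙ)]

x_0 = 1.0000, f(x_0) = 2.718282, coefficient = 1
x_1 = 1.1750, f(x_1) = 3.804818, coefficient = 4
x_2 = 1.3500, f(x_2) = 5.207524, coefficient = 2
x_3 = 1.5250, f(x_3) = 7.007594, coefficient = 4
x_4 = 1.7000, f(x_4) = 9.305711, coefficient = 2
x_5 = 1.8750, f(x_5) = 12.226536, coefficient = 4
x_6 = 2.0500, f(x_6) = 15.924197, coefficient = 2
x_7 = 2.2250, f(x_7) = 20.588999, coefficient = 4
x_8 = 2.4000, f(x_8) = 26.455623, coefficient = 2
x_9 = 2.5750, f(x_9) = 33.813142, coefficient = 4
x_10 = 2.7500, f(x_10) = 43.017238, coefficient = 1

I ≈ (0.175000/3) × 469.285985 = 27.375016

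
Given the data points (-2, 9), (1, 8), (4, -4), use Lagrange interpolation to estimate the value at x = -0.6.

Lagrange interpolation formula:
P(x) = Σ yᵢ × Lᵢ(x)
where Lᵢ(x) = Π_{j≠i} (x - xⱼ)/(xᵢ - xⱼ)

L_0(-0.6) = (-0.6 - 1)/(-2 - 1) × (-0.6 - 4)/(-2 - 4) = 0.408889
L_1(-0.6) = (-0.6 - (-2))/(1 - (-2)) × (-0.6 - 4)/(1 - 4) = 0.715556
L_2(-0.6) = (-0.6 - (-2))/(4 - (-2)) × (-0.6 - 1)/(4 - 1) = -0.124444

P(-0.6) = 9×L_0(-0.6) + 8×L_1(-0.6) + (-4)×L_2(-0.6)
P(-0.6) = 9.902222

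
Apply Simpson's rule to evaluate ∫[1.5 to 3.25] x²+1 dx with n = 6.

f(x) = x²+1
a = 1.5, b = 3.25, n = 6
h = (b - a)/n = 0.291667

Simpson's rule: (h/3)[f(x₀) + 4f(x₁) + 2f(x₂) + ... + f(xₙ)]

x_0 = 1.5000, f(x_0) = 3.250000, coefficient = 1
x_1 = 1.7917, f(x_1) = 4.210069, coefficient = 4
x_2 = 2.0833, f(x_2) = 5.340278, coefficient = 2
x_3 = 2.3750, f(x_3) = 6.640625, coefficient = 4
x_4 = 2.6667, f(x_4) = 8.111111, coefficient = 2
x_5 = 2.9583, f(x_5) = 9.751736, coefficient = 4
x_6 = 3.2500, f(x_6) = 11.562500, coefficient = 1

I ≈ (0.291667/3) × 124.125000 = 12.067708
Exact value: 12.067708
Error: 0.000000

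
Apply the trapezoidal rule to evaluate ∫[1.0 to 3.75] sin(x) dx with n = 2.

f(x) = sin(x)
a = 1.0, b = 3.75, n = 2
h = (b - a)/n = 1.375000

Trapezoidal rule: (h/2)[f(x₀) + 2f(x₁) + 2f(x₂) + ... + f(xₙ)]

x_0 = 1.0000, f(x_0) = 0.841471, coefficient = 1
x_1 = 2.3750, f(x_1) = 0.693685, coefficient = 2
x_2 = 3.7500, f(x_2) = -0.571561, coefficient = 1

I ≈ (1.375000/2) × 1.657280 = 1.139380
Exact value: 1.360862
Error: 0.221482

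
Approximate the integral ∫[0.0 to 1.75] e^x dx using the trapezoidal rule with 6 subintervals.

f(x) = e^x
a = 0.0, b = 1.75, n = 6
h = (b - a)/n = 0.291667

Trapezoidal rule: (h/2)[f(x₀) + 2f(x₁) + 2f(x₂) + ... + f(xₙ)]

x_0 = 0.0000, f(x_0) = 1.000000, coefficient = 1
x_1 = 0.2917, f(x_1) = 1.338657, coefficient = 2
x_2 = 0.5833, f(x_2) = 1.792002, coefficient = 2
x_3 = 0.8750, f(x_3) = 2.398875, coefficient = 2
x_4 = 1.1667, f(x_4) = 3.211271, coefficient = 2
x_5 = 1.4583, f(x_5) = 4.298789, coefficient = 2
x_6 = 1.7500, f(x_6) = 5.754603, coefficient = 1

I ≈ (0.291667/2) × 32.833789 = 4.788261
Exact value: 4.754603
Error: 0.033658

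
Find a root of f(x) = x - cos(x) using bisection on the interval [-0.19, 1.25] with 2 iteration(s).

f(x) = x - cos(x)
Initial interval: [-0.19, 1.25]

Iteration 1:
  c_1 = (-0.190000 + 1.250000)/2 = 0.530000
  f(c_1) = f(0.530000) = -0.332807
  f(a) × f(c) ≥ 0, new interval: [0.530000, 1.250000]
Iteration 2:
  c_2 = (0.530000 + 1.250000)/2 = 0.890000
  f(c_2) = f(0.890000) = 0.260588
  f(a) × f(c) < 0, new interval: [0.530000, 0.890000]

After 2 iteration(s), the approximation is c_2 = 0.890000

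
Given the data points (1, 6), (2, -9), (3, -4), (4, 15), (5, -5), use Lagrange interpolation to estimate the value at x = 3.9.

Lagrange interpolation formula:
P(x) = Σ yᵢ × Lᵢ(x)
where Lᵢ(x) = Π_{j≠i} (x - xⱼ)/(xᵢ - xⱼ)

L_0(3.9) = (3.9 - 2)/(1 - 2) × (3.9 - 3)/(1 - 3) × (3.9 - 4)/(1 - 4) × (3.9 - 5)/(1 - 5) = 0.007838
L_1(3.9) = (3.9 - 1)/(2 - 1) × (3.9 - 3)/(2 - 3) × (3.9 - 4)/(2 - 4) × (3.9 - 5)/(2 - 5) = -0.047850
L_2(3.9) = (3.9 - 1)/(3 - 1) × (3.9 - 2)/(3 - 2) × (3.9 - 4)/(3 - 4) × (3.9 - 5)/(3 - 5) = 0.151525
L_3(3.9) = (3.9 - 1)/(4 - 1) × (3.9 - 2)/(4 - 2) × (3.9 - 3)/(4 - 3) × (3.9 - 5)/(4 - 5) = 0.909150
L_4(3.9) = (3.9 - 1)/(5 - 1) × (3.9 - 2)/(5 - 2) × (3.9 - 3)/(5 - 3) × (3.9 - 4)/(5 - 4) = -0.020663

P(3.9) = 6×L_0(3.9) + (-9)×L_1(3.9) + (-4)×L_2(3.9) + 15×L_3(3.9) + (-5)×L_4(3.9)
P(3.9) = 13.612137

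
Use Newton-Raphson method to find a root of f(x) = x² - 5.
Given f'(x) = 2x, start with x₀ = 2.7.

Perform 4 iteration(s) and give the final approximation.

f(x) = x² - 5
f'(x) = 2x
x₀ = 2.7

Newton-Raphson formula: x_{n+1} = x_n - f(x_n)/f'(x_n)

Iteration 1:
  f(2.700000) = 2.290000
  f'(2.700000) = 5.400000
  x_1 = 2.700000 - 2.290000/5.400000 = 2.275926
Iteration 2:
  f(2.275926) = 0.179839
  f'(2.275926) = 4.551852
  x_2 = 2.275926 - 0.179839/4.551852 = 2.236417
Iteration 3:
  f(2.236417) = 0.001561
  f'(2.236417) = 4.472834
  x_3 = 2.236417 - 0.001561/4.472834 = 2.236068
Iteration 4:
  f(2.236068) = 0.000000
  f'(2.236068) = 4.472136
  x_4 = 2.236068 - 0.000000/4.472136 = 2.236068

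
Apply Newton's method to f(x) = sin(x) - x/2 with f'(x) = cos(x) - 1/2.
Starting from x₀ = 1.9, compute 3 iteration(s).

f(x) = sin(x) - x/2
f'(x) = cos(x) - 1/2
x₀ = 1.9

Newton-Raphson formula: x_{n+1} = x_n - f(x_n)/f'(x_n)

Iteration 1:
  f(1.900000) = -0.003700
  f'(1.900000) = -0.823290
  x_1 = 1.900000 - (-0.003700)/(-0.823290) = 1.895506
Iteration 2:
  f(1.895506) = -0.000010
  f'(1.895506) = -0.819034
  x_2 = 1.895506 - (-0.000010)/(-0.819034) = 1.895494
Iteration 3:
  f(1.895494) = 0.000000
  f'(1.895494) = -0.819023
  x_3 = 1.895494 - 0.000000/(-0.819023) = 1.895494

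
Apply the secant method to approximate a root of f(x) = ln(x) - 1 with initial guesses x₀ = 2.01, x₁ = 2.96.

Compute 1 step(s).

f(x) = ln(x) - 1
x₀ = 2.01, x₁ = 2.96

Secant formula: x_{n+1} = x_n - f(x_n)(x_n - x_{n-1})/(f(x_n) - f(x_{n-1}))

Iteration 1:
  f(2.010000) = -0.301865
  f(2.960000) = 0.085189
  x_2 = 2.960000 - 0.085189×(2.960000 - 2.010000)/(0.085189 - (-0.301865))
       = 2.750909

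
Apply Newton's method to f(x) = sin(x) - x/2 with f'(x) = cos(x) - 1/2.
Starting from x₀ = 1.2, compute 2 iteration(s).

f(x) = sin(x) - x/2
f'(x) = cos(x) - 1/2
x₀ = 1.2

Newton-Raphson formula: x_{n+1} = x_n - f(x_n)/f'(x_n)

Iteration 1:
  f(1.200000) = 0.332039
  f'(1.200000) = -0.137642
  x_1 = 1.200000 - 0.332039/(-0.137642) = 3.612334
Iteration 2:
  f(3.612334) = -2.259714
  f'(3.612334) = -1.391232
  x_2 = 3.612334 - (-2.259714)/(-1.391232) = 1.988080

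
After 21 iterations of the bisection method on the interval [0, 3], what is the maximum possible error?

Bisection error bound: |error| ≤ (b-a)/2^n
|error| ≤ (3 - 0)/2^21 = 3/2^21
|error| ≤ 0.0000014305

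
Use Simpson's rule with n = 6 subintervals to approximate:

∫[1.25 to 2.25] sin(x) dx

f(x) = sin(x)
a = 1.25, b = 2.25, n = 6
h = (b - a)/n = 0.166667

Simpson's rule: (h/3)[f(x₀) + 4f(x₁) + 2f(x₂) + ... + f(xₙ)]

x_0 = 1.2500, f(x_0) = 0.948985, coefficient = 1
x_1 = 1.4167, f(x_1) = 0.988146, coefficient = 4
x_2 = 1.5833, f(x_2) = 0.999921, coefficient = 2
x_3 = 1.7500, f(x_3) = 0.983986, coefficient = 4
x_4 = 1.9167, f(x_4) = 0.940781, coefficient = 2
x_5 = 2.0833, f(x_5) = 0.871503, coefficient = 4
x_6 = 2.2500, f(x_6) = 0.778073, coefficient = 1

I ≈ (0.166667/3) × 16.983001 = 0.943500
Exact value: 0.943496
Error: 0.000004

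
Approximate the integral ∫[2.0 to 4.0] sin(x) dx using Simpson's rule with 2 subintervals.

f(x) = sin(x)
a = 2.0, b = 4.0, n = 2
h = (b - a)/n = 1.000000

Simpson's rule: (h/3)[f(x₀) + 4f(x₁) + 2f(x₂) + ... + f(xₙ)]

x_0 = 2.0000, f(x_0) = 0.909297, coefficient = 1
x_1 = 3.0000, f(x_1) = 0.141120, coefficient = 4
x_2 = 4.0000, f(x_2) = -0.756802, coefficient = 1

I ≈ (1.000000/3) × 0.716975 = 0.238992
Exact value: 0.237497
Error: 0.001495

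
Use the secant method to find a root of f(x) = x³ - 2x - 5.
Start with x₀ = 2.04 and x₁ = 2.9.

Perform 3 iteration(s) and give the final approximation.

f(x) = x³ - 2x - 5
x₀ = 2.04, x₁ = 2.9

Secant formula: x_{n+1} = x_n - f(x_n)(x_n - x_{n-1})/(f(x_n) - f(x_{n-1}))

Iteration 1:
  f(2.040000) = -0.590336
  f(2.900000) = 13.589000
  x_2 = 2.900000 - 13.589000×(2.900000 - 2.040000)/(13.589000 - (-0.590336))
       = 2.075805
Iteration 2:
  f(2.900000) = 13.589000
  f(2.075805) = -0.207038
  x_3 = 2.075805 - (-0.207038)×(2.075805 - 2.900000)/(-0.207038 - 13.589000)
       = 2.088174
Iteration 3:
  f(2.075805) = -0.207038
  f(2.088174) = -0.070931
  x_4 = 2.088174 - (-0.070931)×(2.088174 - 2.075805)/(-0.070931 - (-0.207038))
       = 2.094619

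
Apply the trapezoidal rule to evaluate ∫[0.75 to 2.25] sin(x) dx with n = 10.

f(x) = sin(x)
a = 0.75, b = 2.25, n = 10
h = (b - a)/n = 0.150000

Trapezoidal rule: (h/2)[f(x₀) + 2f(x₁) + 2f(x₂) + ... + f(xₙ)]

x_0 = 0.7500, f(x_0) = 0.681639, coefficient = 1
x_1 = 0.9000, f(x_1) = 0.783327, coefficient = 2
x_2 = 1.0500, f(x_2) = 0.867423, coefficient = 2
x_3 = 1.2000, f(x_3) = 0.932039, coefficient = 2
x_4 = 1.3500, f(x_4) = 0.975723, coefficient = 2
x_5 = 1.5000, f(x_5) = 0.997495, coefficient = 2
x_6 = 1.6500, f(x_6) = 0.996865, coefficient = 2
x_7 = 1.8000, f(x_7) = 0.973848, coefficient = 2
x_8 = 1.9500, f(x_8) = 0.928960, coefficient = 2
x_9 = 2.1000, f(x_9) = 0.863209, coefficient = 2
x_10 = 2.2500, f(x_10) = 0.778073, coefficient = 1

I ≈ (0.150000/2) × 18.097491 = 1.357312
Exact value: 1.359862
Error: 0.002551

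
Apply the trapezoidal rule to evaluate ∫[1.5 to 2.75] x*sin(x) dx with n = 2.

f(x) = x*sin(x)
a = 1.5, b = 2.75, n = 2
h = (b - a)/n = 0.625000

Trapezoidal rule: (h/2)[f(x₀) + 2f(x₁) + 2f(x₂) + ... + f(xₙ)]

x_0 = 1.5000, f(x_0) = 1.496242, coefficient = 1
x_1 = 2.1250, f(x_1) = 1.806930, coefficient = 2
x_2 = 2.7500, f(x_2) = 1.049568, coefficient = 1

I ≈ (0.625000/2) × 6.159669 = 1.924897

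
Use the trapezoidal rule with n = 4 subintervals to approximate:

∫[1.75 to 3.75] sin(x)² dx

f(x) = sin(x)²
a = 1.75, b = 3.75, n = 4
h = (b - a)/n = 0.500000

Trapezoidal rule: (h/2)[f(x₀) + 2f(x₁) + 2f(x₂) + ... + f(xₙ)]

x_0 = 1.7500, f(x_0) = 0.968228, coefficient = 1
x_1 = 2.2500, f(x_1) = 0.605398, coefficient = 2
x_2 = 2.7500, f(x_2) = 0.145665, coefficient = 2
x_3 = 3.2500, f(x_3) = 0.011706, coefficient = 2
x_4 = 3.7500, f(x_4) = 0.326682, coefficient = 1

I ≈ (0.500000/2) × 2.820449 = 0.705112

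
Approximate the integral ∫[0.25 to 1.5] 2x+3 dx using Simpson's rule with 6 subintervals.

f(x) = 2x+3
a = 0.25, b = 1.5, n = 6
h = (b - a)/n = 0.208333

Simpson's rule: (h/3)[f(x₀) + 4f(x₁) + 2f(x₂) + ... + f(xₙ)]

x_0 = 0.2500, f(x_0) = 3.500000, coefficient = 1
x_1 = 0.4583, f(x_1) = 3.916667, coefficient = 4
x_2 = 0.6667, f(x_2) = 4.333333, coefficient = 2
x_3 = 0.8750, f(x_3) = 4.750000, coefficient = 4
x_4 = 1.0833, f(x_4) = 5.166667, coefficient = 2
x_5 = 1.2917, f(x_5) = 5.583333, coefficient = 4
x_6 = 1.5000, f(x_6) = 6.000000, coefficient = 1

I ≈ (0.208333/3) × 85.500000 = 5.937500
Exact value: 5.937500
Error: 0.000000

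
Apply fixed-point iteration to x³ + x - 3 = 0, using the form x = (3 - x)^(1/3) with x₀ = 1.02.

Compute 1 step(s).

Equation: x³ + x - 3 = 0
Fixed-point form: x = (3 - x)^(1/3)
x₀ = 1.02

x_1 = g(1.020000) = 1.255707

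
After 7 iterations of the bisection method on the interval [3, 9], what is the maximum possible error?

Bisection error bound: |error| ≤ (b-a)/2^n
|error| ≤ (9 - 3)/2^7 = 6/2^7
|error| ≤ 0.0468750000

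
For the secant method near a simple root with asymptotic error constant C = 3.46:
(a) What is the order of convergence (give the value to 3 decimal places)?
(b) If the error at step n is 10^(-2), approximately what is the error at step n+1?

(a) Secant method has superlinear convergence with order φ = (1+√5)/2 ≈ 1.618.
    This means |e_{n+1}| ≈ C|e_n|^1.618.

(b) With |e_n| = 10^(-2) and C = 3.46:
    |e_{n+1}| ≈ 3.46 × (10^(-2))^1.618 = 3.46 × 10^(-3.24)

(a) ≈ 1.618 (golden ratio); (b) |e_{n+1}| ≈ 2.009e-03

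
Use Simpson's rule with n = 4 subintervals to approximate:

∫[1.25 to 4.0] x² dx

f(x) = x²
a = 1.25, b = 4.0, n = 4
h = (b - a)/n = 0.687500

Simpson's rule: (h/3)[f(x₀) + 4f(x₁) + 2f(x₂) + ... + f(xₙ)]

x_0 = 1.2500, f(x_0) = 1.562500, coefficient = 1
x_1 = 1.9375, f(x_1) = 3.753906, coefficient = 4
x_2 = 2.6250, f(x_2) = 6.890625, coefficient = 2
x_3 = 3.3125, f(x_3) = 10.972656, coefficient = 4
x_4 = 4.0000, f(x_4) = 16.000000, coefficient = 1

I ≈ (0.687500/3) × 90.250000 = 20.682292
Exact value: 20.682292
Error: 0.000000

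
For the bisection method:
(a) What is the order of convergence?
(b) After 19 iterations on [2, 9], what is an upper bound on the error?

(a) Bisection has linear (order 1) convergence; the error is halved each step.

(b) Error bound = (b-a)/2^n = (9 - 2)/2^{19}
    = 7/2^{19}

(a) 1 (linear); (b) error ≤ 1.34e-05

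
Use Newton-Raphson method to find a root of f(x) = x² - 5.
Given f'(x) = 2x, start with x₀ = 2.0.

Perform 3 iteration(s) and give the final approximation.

f(x) = x² - 5
f'(x) = 2x
x₀ = 2.0

Newton-Raphson formula: x_{n+1} = x_n - f(x_n)/f'(x_n)

Iteration 1:
  f(2.000000) = -1.000000
  f'(2.000000) = 4.000000
  x_1 = 2.000000 - (-1.000000)/4.000000 = 2.250000
Iteration 2:
  f(2.250000) = 0.062500
  f'(2.250000) = 4.500000
  x_2 = 2.250000 - 0.062500/4.500000 = 2.236111
Iteration 3:
  f(2.236111) = 0.000193
  f'(2.236111) = 4.472222
  x_3 = 2.236111 - 0.000193/4.472222 = 2.236068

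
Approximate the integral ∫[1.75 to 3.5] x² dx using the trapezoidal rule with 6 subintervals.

f(x) = x²
a = 1.75, b = 3.5, n = 6
h = (b - a)/n = 0.291667

Trapezoidal rule: (h/2)[f(x₀) + 2f(x₁) + 2f(x₂) + ... + f(xₙ)]

x_0 = 1.7500, f(x_0) = 3.062500, coefficient = 1
x_1 = 2.0417, f(x_1) = 4.168403, coefficient = 2
x_2 = 2.3333, f(x_2) = 5.444444, coefficient = 2
x_3 = 2.6250, f(x_3) = 6.890625, coefficient = 2
x_4 = 2.9167, f(x_4) = 8.506944, coefficient = 2
x_5 = 3.2083, f(x_5) = 10.293403, coefficient = 2
x_6 = 3.5000, f(x_6) = 12.250000, coefficient = 1

I ≈ (0.291667/2) × 85.920139 = 12.530020
Exact value: 12.505208
Error: 0.024812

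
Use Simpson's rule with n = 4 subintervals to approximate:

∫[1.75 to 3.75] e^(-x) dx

f(x) = e^(-x)
a = 1.75, b = 3.75, n = 4
h = (b - a)/n = 0.500000

Simpson's rule: (h/3)[f(x₀) + 4f(x₁) + 2f(x₂) + ... + f(xₙ)]

x_0 = 1.7500, f(x_0) = 0.173774, coefficient = 1
x_1 = 2.2500, f(x_1) = 0.105399, coefficient = 4
x_2 = 2.7500, f(x_2) = 0.063928, coefficient = 2
x_3 = 3.2500, f(x_3) = 0.038774, coefficient = 4
x_4 = 3.7500, f(x_4) = 0.023518, coefficient = 1

I ≈ (0.500000/3) × 0.901841 = 0.150307
Exact value: 0.150256
Error: 0.000051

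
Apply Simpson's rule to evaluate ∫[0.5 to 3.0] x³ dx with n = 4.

f(x) = x³
a = 0.5, b = 3.0, n = 4
h = (b - a)/n = 0.625000

Simpson's rule: (h/3)[f(x₀) + 4f(x₁) + 2f(x₂) + ... + f(xₙ)]

x_0 = 0.5000, f(x_0) = 0.125000, coefficient = 1
x_1 = 1.1250, f(x_1) = 1.423828, coefficient = 4
x_2 = 1.7500, f(x_2) = 5.359375, coefficient = 2
x_3 = 2.3750, f(x_3) = 13.396484, coefficient = 4
x_4 = 3.0000, f(x_4) = 27.000000, coefficient = 1

I ≈ (0.625000/3) × 97.125000 = 20.234375
Exact value: 20.234375
Error: 0.000000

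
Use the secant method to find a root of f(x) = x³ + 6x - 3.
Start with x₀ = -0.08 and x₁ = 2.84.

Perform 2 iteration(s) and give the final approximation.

f(x) = x³ + 6x - 3
x₀ = -0.08, x₁ = 2.84

Secant formula: x_{n+1} = x_n - f(x_n)(x_n - x_{n-1})/(f(x_n) - f(x_{n-1}))

Iteration 1:
  f(-0.080000) = -3.480512
  f(2.840000) = 36.946304
  x_2 = 2.840000 - 36.946304×(2.840000 - (-0.080000))/(36.946304 - (-3.480512))
       = 0.171395
Iteration 2:
  f(2.840000) = 36.946304
  f(0.171395) = -1.966596
  x_3 = 0.171395 - (-1.966596)×(0.171395 - 2.840000)/(-1.966596 - 36.946304)
       = 0.306262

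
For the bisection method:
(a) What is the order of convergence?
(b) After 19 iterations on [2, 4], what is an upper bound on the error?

(a) Bisection has linear (order 1) convergence; the error is halved each step.

(b) Error bound = (b-a)/2^n = (4 - 2)/2^{19}
    = 2/2^{19}

(a) 1 (linear); (b) error ≤ 3.81e-06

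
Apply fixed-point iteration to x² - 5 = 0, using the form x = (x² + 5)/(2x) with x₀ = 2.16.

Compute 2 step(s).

Equation: x² - 5 = 0
Fixed-point form: x = (x² + 5)/(2x)
x₀ = 2.16

x_1 = g(2.160000) = 2.237407
x_2 = g(2.237407) = 2.236068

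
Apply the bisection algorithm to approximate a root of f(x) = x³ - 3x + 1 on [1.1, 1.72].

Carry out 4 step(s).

f(x) = x³ - 3x + 1
Initial interval: [1.1, 1.72]

Iteration 1:
  c_1 = (1.100000 + 1.720000)/2 = 1.410000
  f(c_1) = f(1.410000) = -0.426779
  f(a) × f(c) ≥ 0, new interval: [1.410000, 1.720000]
Iteration 2:
  c_2 = (1.410000 + 1.720000)/2 = 1.565000
  f(c_2) = f(1.565000) = 0.138037
  f(a) × f(c) < 0, new interval: [1.410000, 1.565000]
Iteration 3:
  c_3 = (1.410000 + 1.565000)/2 = 1.487500
  f(c_3) = f(1.487500) = -0.171174
  f(a) × f(c) ≥ 0, new interval: [1.487500, 1.565000]
Iteration 4:
  c_4 = (1.487500 + 1.565000)/2 = 1.526250
  f(c_4) = f(1.526250) = -0.023444
  f(a) × f(c) ≥ 0, new interval: [1.526250, 1.565000]

After 4 iteration(s), the approximation is c_4 = 1.526250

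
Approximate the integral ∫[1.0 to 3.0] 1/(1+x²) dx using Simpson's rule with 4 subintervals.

f(x) = 1/(1+x²)
a = 1.0, b = 3.0, n = 4
h = (b - a)/n = 0.500000

Simpson's rule: (h/3)[f(x₀) + 4f(x₁) + 2f(x₂) + ... + f(xₙ)]

x_0 = 1.0000, f(x_0) = 0.500000, coefficient = 1
x_1 = 1.5000, f(x_1) = 0.307692, coefficient = 4
x_2 = 2.0000, f(x_2) = 0.200000, coefficient = 2
x_3 = 2.5000, f(x_3) = 0.137931, coefficient = 4
x_4 = 3.0000, f(x_4) = 0.100000, coefficient = 1

I ≈ (0.500000/3) × 2.782493 = 0.463749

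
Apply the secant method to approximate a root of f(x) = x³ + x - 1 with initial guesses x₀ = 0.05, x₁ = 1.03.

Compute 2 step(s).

f(x) = x³ + x - 1
x₀ = 0.05, x₁ = 1.03

Secant formula: x_{n+1} = x_n - f(x_n)(x_n - x_{n-1})/(f(x_n) - f(x_{n-1}))

Iteration 1:
  f(0.050000) = -0.949875
  f(1.030000) = 1.122727
  x_2 = 1.030000 - 1.122727×(1.030000 - 0.050000)/(1.122727 - (-0.949875))
       = 0.499135
Iteration 2:
  f(1.030000) = 1.122727
  f(0.499135) = -0.376513
  x_3 = 0.499135 - (-0.376513)×(0.499135 - 1.030000)/(-0.376513 - 1.122727)
       = 0.632454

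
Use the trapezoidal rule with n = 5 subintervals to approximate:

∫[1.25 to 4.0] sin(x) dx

f(x) = sin(x)
a = 1.25, b = 4.0, n = 5
h = (b - a)/n = 0.550000

Trapezoidal rule: (h/2)[f(x₀) + 2f(x₁) + 2f(x₂) + ... + f(xₙ)]

x_0 = 1.2500, f(x_0) = 0.948985, coefficient = 1
x_1 = 1.8000, f(x_1) = 0.973848, coefficient = 2
x_2 = 2.3500, f(x_2) = 0.711473, coefficient = 2
x_3 = 2.9000, f(x_3) = 0.239249, coefficient = 2
x_4 = 3.4500, f(x_4) = -0.303542, coefficient = 2
x_5 = 4.0000, f(x_5) = -0.756802, coefficient = 1

I ≈ (0.550000/2) × 3.434240 = 0.944416
Exact value: 0.968966
Error: 0.024550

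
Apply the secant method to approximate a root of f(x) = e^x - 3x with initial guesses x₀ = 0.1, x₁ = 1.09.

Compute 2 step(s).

f(x) = e^x - 3x
x₀ = 0.1, x₁ = 1.09

Secant formula: x_{n+1} = x_n - f(x_n)(x_n - x_{n-1})/(f(x_n) - f(x_{n-1}))

Iteration 1:
  f(0.100000) = 0.805171
  f(1.090000) = -0.295726
  x_2 = 1.090000 - (-0.295726)×(1.090000 - 0.100000)/(-0.295726 - 0.805171)
       = 0.824063
Iteration 2:
  f(1.090000) = -0.295726
  f(0.824063) = -0.192446
  x_3 = 0.824063 - (-0.192446)×(0.824063 - 1.090000)/(-0.192446 - (-0.295726))
       = 0.328535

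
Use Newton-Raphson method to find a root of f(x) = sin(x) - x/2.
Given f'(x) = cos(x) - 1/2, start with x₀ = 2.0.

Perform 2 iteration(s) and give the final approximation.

f(x) = sin(x) - x/2
f'(x) = cos(x) - 1/2
x₀ = 2.0

Newton-Raphson formula: x_{n+1} = x_n - f(x_n)/f'(x_n)

Iteration 1:
  f(2.000000) = -0.090703
  f'(2.000000) = -0.916147
  x_1 = 2.000000 - (-0.090703)/(-0.916147) = 1.900996
Iteration 2:
  f(1.900996) = -0.004520
  f'(1.900996) = -0.824232
  x_2 = 1.900996 - (-0.004520)/(-0.824232) = 1.895512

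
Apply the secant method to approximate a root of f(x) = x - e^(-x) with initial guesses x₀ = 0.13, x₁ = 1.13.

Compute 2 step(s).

f(x) = x - e^(-x)
x₀ = 0.13, x₁ = 1.13

Secant formula: x_{n+1} = x_n - f(x_n)(x_n - x_{n-1})/(f(x_n) - f(x_{n-1}))

Iteration 1:
  f(0.130000) = -0.748095
  f(1.130000) = 0.806967
  x_2 = 1.130000 - 0.806967×(1.130000 - 0.130000)/(0.806967 - (-0.748095))
       = 0.611071
Iteration 2:
  f(1.130000) = 0.806967
  f(0.611071) = 0.068302
  x_3 = 0.611071 - 0.068302×(0.611071 - 1.130000)/(0.068302 - 0.806967)
       = 0.563087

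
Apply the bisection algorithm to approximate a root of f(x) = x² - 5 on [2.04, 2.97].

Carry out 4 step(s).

f(x) = x² - 5
Initial interval: [2.04, 2.97]

Iteration 1:
  c_1 = (2.040000 + 2.970000)/2 = 2.505000
  f(c_1) = f(2.505000) = 1.275025
  f(a) × f(c) < 0, new interval: [2.040000, 2.505000]
Iteration 2:
  c_2 = (2.040000 + 2.505000)/2 = 2.272500
  f(c_2) = f(2.272500) = 0.164256
  f(a) × f(c) < 0, new interval: [2.040000, 2.272500]
Iteration 3:
  c_3 = (2.040000 + 2.272500)/2 = 2.156250
  f(c_3) = f(2.156250) = -0.350586
  f(a) × f(c) ≥ 0, new interval: [2.156250, 2.272500]
Iteration 4:
  c_4 = (2.156250 + 2.272500)/2 = 2.214375
  f(c_4) = f(2.214375) = -0.096543
  f(a) × f(c) ≥ 0, new interval: [2.214375, 2.272500]

After 4 iteration(s), the approximation is c_4 = 2.214375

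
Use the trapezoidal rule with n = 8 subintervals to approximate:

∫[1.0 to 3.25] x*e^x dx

f(x) = x*e^x
a = 1.0, b = 3.25, n = 8
h = (b - a)/n = 0.281250

Trapezoidal rule: (h/2)[f(x₀) + 2f(x₁) + 2f(x₂) + ... + f(xₙ)]

x_0 = 1.0000, f(x_0) = 2.718282, coefficient = 1
x_1 = 1.2812, f(x_1) = 4.613958, coefficient = 2
x_2 = 1.5625, f(x_2) = 7.454271, coefficient = 2
x_3 = 1.8438, f(x_3) = 11.652859, coefficient = 2
x_4 = 2.1250, f(x_4) = 17.792407, coefficient = 2
x_5 = 2.4062, f(x_5) = 26.690816, coefficient = 2
x_6 = 2.6875, f(x_6) = 39.492524, coefficient = 2
x_7 = 2.9688, f(x_7) = 57.794348, coefficient = 2
x_8 = 3.2500, f(x_8) = 83.818605, coefficient = 1

I ≈ (0.281250/2) × 417.519253 = 58.713645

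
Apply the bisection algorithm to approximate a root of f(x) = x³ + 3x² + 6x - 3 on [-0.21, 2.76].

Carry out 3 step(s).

f(x) = x³ + 3x² + 6x - 3
Initial interval: [-0.21, 2.76]

Iteration 1:
  c_1 = (-0.210000 + 2.760000)/2 = 1.275000
  f(c_1) = f(1.275000) = 11.599547
  f(a) × f(c) < 0, new interval: [-0.210000, 1.275000]
Iteration 2:
  c_2 = (-0.210000 + 1.275000)/2 = 0.532500
  f(c_2) = f(0.532500) = 1.196662
  f(a) × f(c) < 0, new interval: [-0.210000, 0.532500]
Iteration 3:
  c_3 = (-0.210000 + 0.532500)/2 = 0.161250
  f(c_3) = f(0.161250) = -1.950303
  f(a) × f(c) ≥ 0, new interval: [0.161250, 0.532500]

After 3 iteration(s), the approximation is c_3 = 0.161250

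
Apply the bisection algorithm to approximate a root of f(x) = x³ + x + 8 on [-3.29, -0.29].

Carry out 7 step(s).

f(x) = x³ + x + 8
Initial interval: [-3.29, -0.29]

Iteration 1:
  c_1 = (-3.290000 + (-0.290000))/2 = -1.790000
  f(c_1) = f(-1.790000) = 0.474661
  f(a) × f(c) < 0, new interval: [-3.290000, -1.790000]
Iteration 2:
  c_2 = (-3.290000 + (-1.790000))/2 = -2.540000
  f(c_2) = f(-2.540000) = -10.927064
  f(a) × f(c) ≥ 0, new interval: [-2.540000, -1.790000]
Iteration 3:
  c_3 = (-2.540000 + (-1.790000))/2 = -2.165000
  f(c_3) = f(-2.165000) = -4.312842
  f(a) × f(c) ≥ 0, new interval: [-2.165000, -1.790000]
Iteration 4:
  c_4 = (-2.165000 + (-1.790000))/2 = -1.977500
  f(c_4) = f(-1.977500) = -1.710526
  f(a) × f(c) ≥ 0, new interval: [-1.977500, -1.790000]
Iteration 5:
  c_5 = (-1.977500 + (-1.790000))/2 = -1.883750
  f(c_5) = f(-1.883750) = -0.568263
  f(a) × f(c) ≥ 0, new interval: [-1.883750, -1.790000]
Iteration 6:
  c_6 = (-1.883750 + (-1.790000))/2 = -1.836875
  f(c_6) = f(-1.836875) = -0.034693
  f(a) × f(c) ≥ 0, new interval: [-1.836875, -1.790000]
Iteration 7:
  c_7 = (-1.836875 + (-1.790000))/2 = -1.813438
  f(c_7) = f(-1.813438) = 0.222973
  f(a) × f(c) < 0, new interval: [-1.836875, -1.813438]

After 7 iteration(s), the approximation is c_7 = -1.813438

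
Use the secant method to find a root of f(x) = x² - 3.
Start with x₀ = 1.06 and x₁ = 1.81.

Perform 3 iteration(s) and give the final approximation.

f(x) = x² - 3
x₀ = 1.06, x₁ = 1.81

Secant formula: x_{n+1} = x_n - f(x_n)(x_n - x_{n-1})/(f(x_n) - f(x_{n-1}))

Iteration 1:
  f(1.060000) = -1.876400
  f(1.810000) = 0.276100
  x_2 = 1.810000 - 0.276100×(1.810000 - 1.060000)/(0.276100 - (-1.876400))
       = 1.713798
Iteration 2:
  f(1.810000) = 0.276100
  f(1.713798) = -0.062897
  x_3 = 1.713798 - (-0.062897)×(1.713798 - 1.810000)/(-0.062897 - 0.276100)
       = 1.731647
Iteration 3:
  f(1.713798) = -0.062897
  f(1.731647) = -0.001399
  x_4 = 1.731647 - (-0.001399)×(1.731647 - 1.713798)/(-0.001399 - (-0.062897))
       = 1.732053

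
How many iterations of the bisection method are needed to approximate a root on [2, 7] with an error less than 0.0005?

We need (b-a)/2^n ≤ 0.0005
(7 - 2)/2^n ≤ 0.0005
5/2^n ≤ 0.0005
2^n ≥ 10000
n ≥ log₂(10000) = 13.29
n ≥ 14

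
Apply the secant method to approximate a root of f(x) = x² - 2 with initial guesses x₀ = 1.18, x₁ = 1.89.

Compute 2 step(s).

f(x) = x² - 2
x₀ = 1.18, x₁ = 1.89

Secant formula: x_{n+1} = x_n - f(x_n)(x_n - x_{n-1})/(f(x_n) - f(x_{n-1}))

Iteration 1:
  f(1.180000) = -0.607600
  f(1.890000) = 1.572100
  x_2 = 1.890000 - 1.572100×(1.890000 - 1.180000)/(1.572100 - (-0.607600))
       = 1.377915
Iteration 2:
  f(1.890000) = 1.572100
  f(1.377915) = -0.101349
  x_3 = 1.377915 - (-0.101349)×(1.377915 - 1.890000)/(-0.101349 - 1.572100)
       = 1.408929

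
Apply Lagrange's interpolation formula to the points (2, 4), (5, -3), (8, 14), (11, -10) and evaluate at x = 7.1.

Lagrange interpolation formula:
P(x) = Σ yᵢ × Lᵢ(x)
where Lᵢ(x) = Π_{j≠i} (x - xⱼ)/(xᵢ - xⱼ)

L_0(7.1) = (7.1 - 5)/(2 - 5) × (7.1 - 8)/(2 - 8) × (7.1 - 11)/(2 - 11) = -0.045500
L_1(7.1) = (7.1 - 2)/(5 - 2) × (7.1 - 8)/(5 - 8) × (7.1 - 11)/(5 - 11) = 0.331500
L_2(7.1) = (7.1 - 2)/(8 - 2) × (7.1 - 5)/(8 - 5) × (7.1 - 11)/(8 - 11) = 0.773500
L_3(7.1) = (7.1 - 2)/(11 - 2) × (7.1 - 5)/(11 - 5) × (7.1 - 8)/(11 - 8) = -0.059500

P(7.1) = 4×L_0(7.1) + (-3)×L_1(7.1) + 14×L_2(7.1) + (-10)×L_3(7.1)
P(7.1) = 10.247500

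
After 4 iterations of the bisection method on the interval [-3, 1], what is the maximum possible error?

Bisection error bound: |error| ≤ (b-a)/2^n
|error| ≤ (1 - (-3))/2^4 = 4/2^4
|error| ≤ 0.2500000000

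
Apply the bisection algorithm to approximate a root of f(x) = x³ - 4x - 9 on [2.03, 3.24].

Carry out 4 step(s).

f(x) = x³ - 4x - 9
Initial interval: [2.03, 3.24]

Iteration 1:
  c_1 = (2.030000 + 3.240000)/2 = 2.635000
  f(c_1) = f(2.635000) = -1.244602
  f(a) × f(c) ≥ 0, new interval: [2.635000, 3.240000]
Iteration 2:
  c_2 = (2.635000 + 3.240000)/2 = 2.937500
  f(c_2) = f(2.937500) = 4.597412
  f(a) × f(c) < 0, new interval: [2.635000, 2.937500]
Iteration 3:
  c_3 = (2.635000 + 2.937500)/2 = 2.786250
  f(c_3) = f(2.786250) = 1.485186
  f(a) × f(c) < 0, new interval: [2.635000, 2.786250]
Iteration 4:
  c_4 = (2.635000 + 2.786250)/2 = 2.710625
  f(c_4) = f(2.710625) = 0.073784
  f(a) × f(c) < 0, new interval: [2.635000, 2.710625]

After 4 iteration(s), the approximation is c_4 = 2.710625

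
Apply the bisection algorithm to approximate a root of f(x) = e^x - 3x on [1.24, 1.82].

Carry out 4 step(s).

f(x) = e^x - 3x
Initial interval: [1.24, 1.82]

Iteration 1:
  c_1 = (1.240000 + 1.820000)/2 = 1.530000
  f(c_1) = f(1.530000) = 0.028177
  f(a) × f(c) < 0, new interval: [1.240000, 1.530000]
Iteration 2:
  c_2 = (1.240000 + 1.530000)/2 = 1.385000
  f(c_2) = f(1.385000) = -0.160174
  f(a) × f(c) ≥ 0, new interval: [1.385000, 1.530000]
Iteration 3:
  c_3 = (1.385000 + 1.530000)/2 = 1.457500
  f(c_3) = f(1.457500) = -0.077292
  f(a) × f(c) ≥ 0, new interval: [1.457500, 1.530000]
Iteration 4:
  c_4 = (1.457500 + 1.530000)/2 = 1.493750
  f(c_4) = f(1.493750) = -0.027484
  f(a) × f(c) ≥ 0, new interval: [1.493750, 1.530000]

After 4 iteration(s), the approximation is c_4 = 1.493750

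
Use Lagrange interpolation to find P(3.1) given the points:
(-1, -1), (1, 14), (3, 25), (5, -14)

Lagrange interpolation formula:
P(x) = Σ yᵢ × Lᵢ(x)
where Lᵢ(x) = Π_{j≠i} (x - xⱼ)/(xᵢ - xⱼ)

L_0(3.1) = (3.1 - 1)/(-1 - 1) × (3.1 - 3)/(-1 - 3) × (3.1 - 5)/(-1 - 5) = 0.008313
L_1(3.1) = (3.1 - (-1))/(1 - (-1)) × (3.1 - 3)/(1 - 3) × (3.1 - 5)/(1 - 5) = -0.048688
L_2(3.1) = (3.1 - (-1))/(3 - (-1)) × (3.1 - 1)/(3 - 1) × (3.1 - 5)/(3 - 5) = 1.022437
L_3(3.1) = (3.1 - (-1))/(5 - (-1)) × (3.1 - 1)/(5 - 1) × (3.1 - 3)/(5 - 3) = 0.017938

P(3.1) = (-1)×L_0(3.1) + 14×L_1(3.1) + 25×L_2(3.1) + (-14)×L_3(3.1)
P(3.1) = 24.619875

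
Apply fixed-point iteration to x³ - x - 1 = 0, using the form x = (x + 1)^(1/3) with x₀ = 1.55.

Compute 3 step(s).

Equation: x³ - x - 1 = 0
Fixed-point form: x = (x + 1)^(1/3)
x₀ = 1.55

x_1 = g(1.550000) = 1.366197
x_2 = g(1.366197) = 1.332550
x_3 = g(1.332550) = 1.326204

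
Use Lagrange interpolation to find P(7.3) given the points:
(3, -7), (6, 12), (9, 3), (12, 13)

Lagrange interpolation formula:
P(x) = Σ yᵢ × Lᵢ(x)
where Lᵢ(x) = Π_{j≠i} (x - xⱼ)/(xᵢ - xⱼ)

L_0(7.3) = (7.3 - 6)/(3 - 6) × (7.3 - 9)/(3 - 9) × (7.3 - 12)/(3 - 12) = -0.064117
L_1(7.3) = (7.3 - 3)/(6 - 3) × (7.3 - 9)/(6 - 9) × (7.3 - 12)/(6 - 12) = 0.636241
L_2(7.3) = (7.3 - 3)/(9 - 3) × (7.3 - 6)/(9 - 6) × (7.3 - 12)/(9 - 12) = 0.486537
L_3(7.3) = (7.3 - 3)/(12 - 3) × (7.3 - 6)/(12 - 6) × (7.3 - 9)/(12 - 9) = -0.058660

P(7.3) = (-7)×L_0(7.3) + 12×L_1(7.3) + 3×L_2(7.3) + 13×L_3(7.3)
P(7.3) = 8.780735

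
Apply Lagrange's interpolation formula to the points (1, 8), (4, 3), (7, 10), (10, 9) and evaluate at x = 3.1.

Lagrange interpolation formula:
P(x) = Σ yᵢ × Lᵢ(x)
where Lᵢ(x) = Π_{j≠i} (x - xⱼ)/(xᵢ - xⱼ)

L_0(3.1) = (3.1 - 4)/(1 - 4) × (3.1 - 7)/(1 - 7) × (3.1 - 10)/(1 - 10) = 0.149500
L_1(3.1) = (3.1 - 1)/(4 - 1) × (3.1 - 7)/(4 - 7) × (3.1 - 10)/(4 - 10) = 1.046500
L_2(3.1) = (3.1 - 1)/(7 - 1) × (3.1 - 4)/(7 - 4) × (3.1 - 10)/(7 - 10) = -0.241500
L_3(3.1) = (3.1 - 1)/(10 - 1) × (3.1 - 4)/(10 - 4) × (3.1 - 7)/(10 - 7) = 0.045500

P(3.1) = 8×L_0(3.1) + 3×L_1(3.1) + 10×L_2(3.1) + 9×L_3(3.1)
P(3.1) = 2.330000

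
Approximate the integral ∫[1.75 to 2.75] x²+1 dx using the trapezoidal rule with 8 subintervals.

f(x) = x²+1
a = 1.75, b = 2.75, n = 8
h = (b - a)/n = 0.125000

Trapezoidal rule: (h/2)[f(x₀) + 2f(x₁) + 2f(x₂) + ... + f(xₙ)]

x_0 = 1.7500, f(x_0) = 4.062500, coefficient = 1
x_1 = 1.8750, f(x_1) = 4.515625, coefficient = 2
x_2 = 2.0000, f(x_2) = 5.000000, coefficient = 2
x_3 = 2.1250, f(x_3) = 5.515625, coefficient = 2
x_4 = 2.2500, f(x_4) = 6.062500, coefficient = 2
x_5 = 2.3750, f(x_5) = 6.640625, coefficient = 2
x_6 = 2.5000, f(x_6) = 7.250000, coefficient = 2
x_7 = 2.6250, f(x_7) = 7.890625, coefficient = 2
x_8 = 2.7500, f(x_8) = 8.562500, coefficient = 1

I ≈ (0.125000/2) × 98.375000 = 6.148438
Exact value: 6.145833
Error: 0.002604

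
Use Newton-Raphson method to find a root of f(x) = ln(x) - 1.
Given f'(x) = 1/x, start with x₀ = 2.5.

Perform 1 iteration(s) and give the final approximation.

f(x) = ln(x) - 1
f'(x) = 1/x
x₀ = 2.5

Newton-Raphson formula: x_{n+1} = x_n - f(x_n)/f'(x_n)

Iteration 1:
  f(2.500000) = -0.083709
  f'(2.500000) = 0.400000
  x_1 = 2.500000 - (-0.083709)/0.400000 = 2.709273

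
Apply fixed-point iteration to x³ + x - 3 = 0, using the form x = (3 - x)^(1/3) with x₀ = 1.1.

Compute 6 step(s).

Equation: x³ + x - 3 = 0
Fixed-point form: x = (3 - x)^(1/3)
x₀ = 1.1

x_1 = g(1.100000) = 1.238562
x_2 = g(1.238562) = 1.207691
x_3 = g(1.207691) = 1.214705
x_4 = g(1.214705) = 1.213119
x_5 = g(1.213119) = 1.213478
x_6 = g(1.213478) = 1.213397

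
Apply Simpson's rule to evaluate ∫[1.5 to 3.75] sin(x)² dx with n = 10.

f(x) = sin(x)²
a = 1.5, b = 3.75, n = 10
h = (b - a)/n = 0.225000

Simpson's rule: (h/3)[f(x₀) + 4f(x₁) + 2f(x₂) + ... + f(xₙ)]

x_0 = 1.5000, f(x_0) = 0.994996, coefficient = 1
x_1 = 1.7250, f(x_1) = 0.976409, coefficient = 4
x_2 = 1.9500, f(x_2) = 0.862966, coefficient = 2
x_3 = 2.1750, f(x_3) = 0.677255, coefficient = 4
x_4 = 2.4000, f(x_4) = 0.456251, coefficient = 2
x_5 = 2.6250, f(x_5) = 0.243957, coefficient = 4
x_6 = 2.8500, f(x_6) = 0.082644, coefficient = 2
x_7 = 3.0750, f(x_7) = 0.004428, coefficient = 4
x_8 = 3.3000, f(x_8) = 0.024884, coefficient = 2
x_9 = 3.5250, f(x_9) = 0.139938, coefficient = 4
x_10 = 3.7500, f(x_10) = 0.326682, coefficient = 1

I ≈ (0.225000/3) × 12.343113 = 0.925734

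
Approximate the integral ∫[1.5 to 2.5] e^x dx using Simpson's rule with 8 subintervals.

f(x) = e^x
a = 1.5, b = 2.5, n = 8
h = (b - a)/n = 0.125000

Simpson's rule: (h/3)[f(x₀) + 4f(x₁) + 2f(x₂) + ... + f(xₙ)]

x_0 = 1.5000, f(x_0) = 4.481689, coefficient = 1
x_1 = 1.6250, f(x_1) = 5.078419, coefficient = 4
x_2 = 1.7500, f(x_2) = 5.754603, coefficient = 2
x_3 = 1.8750, f(x_3) = 6.520819, coefficient = 4
x_4 = 2.0000, f(x_4) = 7.389056, coefficient = 2
x_5 = 2.1250, f(x_5) = 8.372897, coefficient = 4
x_6 = 2.2500, f(x_6) = 9.487736, coefficient = 2
x_7 = 2.3750, f(x_7) = 10.751013, coefficient = 4
x_8 = 2.5000, f(x_8) = 12.182494, coefficient = 1

I ≈ (0.125000/3) × 184.819568 = 7.700815
Exact value: 7.700805
Error: 0.000010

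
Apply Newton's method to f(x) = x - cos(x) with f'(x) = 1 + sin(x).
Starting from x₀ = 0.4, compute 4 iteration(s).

f(x) = x - cos(x)
f'(x) = 1 + sin(x)
x₀ = 0.4

Newton-Raphson formula: x_{n+1} = x_n - f(x_n)/f'(x_n)

Iteration 1:
  f(0.400000) = -0.521061
  f'(0.400000) = 1.389418
  x_1 = 0.400000 - (-0.521061)/1.389418 = 0.775021
Iteration 2:
  f(0.775021) = 0.060615
  f'(0.775021) = 1.699731
  x_2 = 0.775021 - 0.060615/1.699731 = 0.739360
Iteration 3:
  f(0.739360) = 0.000460
  f'(0.739360) = 1.673815
  x_3 = 0.739360 - 0.000460/1.673815 = 0.739085
Iteration 4:
  f(0.739085) = 0.000000
  f'(0.739085) = 1.673612
  x_4 = 0.739085 - 0.000000/1.673612 = 0.739085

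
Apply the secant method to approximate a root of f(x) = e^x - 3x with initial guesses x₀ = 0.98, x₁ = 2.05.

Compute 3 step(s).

f(x) = e^x - 3x
x₀ = 0.98, x₁ = 2.05

Secant formula: x_{n+1} = x_n - f(x_n)(x_n - x_{n-1})/(f(x_n) - f(x_{n-1}))

Iteration 1:
  f(0.980000) = -0.275544
  f(2.050000) = 1.617901
  x_2 = 2.050000 - 1.617901×(2.050000 - 0.980000)/(1.617901 - (-0.275544))
       = 1.135712
Iteration 2:
  f(2.050000) = 1.617901
  f(1.135712) = -0.293747
  x_3 = 1.135712 - (-0.293747)×(1.135712 - 2.050000)/(-0.293747 - 1.617901)
       = 1.276203
Iteration 3:
  f(1.135712) = -0.293747
  f(1.276203) = -0.245600
  x_4 = 1.276203 - (-0.245600)×(1.276203 - 1.135712)/(-0.245600 - (-0.293747))
       = 1.992860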